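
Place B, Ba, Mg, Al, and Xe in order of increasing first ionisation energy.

Ba, Al, Mg, B, Xe

B is in period 2, group 13; Mg is in period 3, group 2; Al is in period 3, group 13; Xe is in period 5, group 18; Ba is in period 6, group 2.
IE₁ increases left→right with effective nuclear charge and decreases top→bottom as the valence shell moves farther out.
Here both period and group differ, so the two effects have to be weighed against each other.
Al > Ba: both effects reinforce here, so Al is clearly the higher of the two.
Mg > Al: this pair runs against the simple trend — see the exception note.
B > Mg: both effects reinforce here, so B is clearly the higher of the two.
Xe > B: period and group pull opposite ways; the across-period shift dominates (1170 vs 801 kJ/mol).
Note the exception: Mg has a higher first ionization energy than Al, contrary to the simple trend — Al's single 3p electron is easier to remove than one from Mg's filled 3s².
For reference (kJ/mol): B 801, Mg 738, Al 578, Xe 1170, Ba 503.
So from lowest to highest: Ba < Al < Mg < B < Xe.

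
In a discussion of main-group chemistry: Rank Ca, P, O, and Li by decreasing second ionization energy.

IE_2 is the cost of taking one more electron from the +1 cation: Ca⁺ still has 1 valence electron; P⁺ still has 4 valence electrons; O⁺ still has 5 valence electrons; Li⁺ is the bare [He] core.
Core electrons are held far more tightly than valence electrons, so Li tops the IE_2 order.
Valence configurations: Ca⁺ [Ar]4s¹, P⁺ [Ne]3s²3p², O⁺ [He]2s²2p³.
Approximate IE_2 values (kJ/mol): Ca 1145, P 1907, O 3388, Li 7298.
Overall IE_2 order: Ca < P < O < Li.

Li, O, P, Ca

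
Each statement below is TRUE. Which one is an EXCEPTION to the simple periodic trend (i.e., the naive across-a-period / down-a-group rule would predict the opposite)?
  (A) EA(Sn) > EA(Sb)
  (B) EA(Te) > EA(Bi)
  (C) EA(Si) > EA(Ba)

(A)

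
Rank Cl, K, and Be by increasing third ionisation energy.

Cl < K < Be

After 2 electrons have been removed, what remains? Cl²⁺ still has 5 valence electrons; K²⁺ is already 1 electron into the core; Be²⁺ is the bare [He] core.
Pulling an electron out of a noble-gas core costs far more than removing a remaining valence electron, so K and Be sit at the high end of IE_3.
Tabulated IE_3 (kJ/mol): Cl 3822, K 4420, Be 14849.
Overall IE_3 order: Cl < K < Be.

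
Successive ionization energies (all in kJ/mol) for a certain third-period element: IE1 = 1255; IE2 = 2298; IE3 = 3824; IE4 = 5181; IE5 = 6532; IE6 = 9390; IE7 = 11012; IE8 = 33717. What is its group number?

Group 17

Look for the largest jump between consecutive ionization energies: IE8/IE7 ≈ 3.1, far larger than any earlier ratio.
That jump marks the point where a core electron is being removed. So the atom has 7 valence electrons.
A main-group element with 7 valence electrons is in group 17.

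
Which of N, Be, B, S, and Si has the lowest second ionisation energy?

Consider each +1 ion: N⁺ still has 4 valence electrons; Be⁺ still has 1 valence electron; B⁺ still has 2 valence electrons; S⁺ still has 5 valence electrons; Si⁺ still has 3 valence electrons.
All are still removing valence electrons, so compare the +1 ions as you would atoms: IE_2 generally rises across a period (higher Z_eff) and falls down a group (larger shell), subject to the usual subshell exceptions.
Valence configurations: N⁺ [He]2s²2p², Be⁺ [He]2s¹, B⁺ [He]2s², S⁺ [Ne]3s²3p³, Si⁺ [Ne]3s²3p¹.
Tabulated IE_2 (kJ/mol): N 2856, Be 1757, B 2427, S 2252, Si 1577.
Putting it together, IE_2: Si < Be < S < B < N.

Si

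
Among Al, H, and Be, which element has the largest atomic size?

Al

H is in period 1, group 1; Be is in period 2, group 2; Al is in period 3, group 13.
Across a period the added protons contract the valence shell; down a group each new principal shell makes the atom larger.
These sit on a diagonal, where the across-period and down-group effects partly cancel.
Be > H: period and group pull opposite ways; the down-group shift dominates (102 vs 32 pm).
Al > Be: the two effects oppose for this pair; the down-group effect wins (126 vs 102 pm).
For reference (pm): H 32, Be 102, Al 126.
The largest atomic size among these belongs to Al.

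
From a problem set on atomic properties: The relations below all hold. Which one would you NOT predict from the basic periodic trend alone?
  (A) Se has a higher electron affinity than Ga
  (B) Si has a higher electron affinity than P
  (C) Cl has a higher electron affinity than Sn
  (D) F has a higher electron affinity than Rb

The general trend: electron affinity increases across a period and decreases down a group.
(A) Se (period 4, group 16) vs Ga (period 4, group 13): the stated order agrees with the simple trend.
(B) Si (period 3, group 14) vs P (period 3, group 15): the stated order contradicts the simple trend.
(C) Cl (period 3, group 17) vs Sn (period 5, group 14): the stated order agrees with the simple trend.
(D) F (period 2, group 17) vs Rb (period 5, group 1): the stated order agrees with the simple trend.
The exception is (B): adding an electron to P's half-filled 3p³ is unfavourable, so Si (3p²) has the more exothermic EA.

(B)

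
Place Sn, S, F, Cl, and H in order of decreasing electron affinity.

Cl > F > S > Sn > H

H is in period 1, group 1; F is in period 2, group 17; S is in period 3, group 16; Cl is in period 3, group 17; Sn is in period 5, group 14.
Electron affinity generally becomes more exothermic across a period toward the halogens and less exothermic down a group.
Here both period and group differ, so the two effects have to be weighed against each other.
Sn > H: the two effects oppose for this pair; the across-period effect wins (107 vs 73 kJ/mol).
S > Sn: both effects reinforce here, so S is clearly the higher of the two.
F > S: both effects reinforce here, so F is clearly the higher of the two.
Cl > F: this pair runs against the simple trend — see the exception note.
Note the exception: Cl has a higher electron affinity than F, contrary to the simple trend — F's small 2p subshell makes the incoming electron feel strong e⁻–e⁻ repulsion, so Cl actually releases more energy on gaining an electron.
For reference (kJ/mol): H 73, F 328, S 200, Cl 349, Sn 107.
So from highest to lowest: Cl > F > S > Sn > H.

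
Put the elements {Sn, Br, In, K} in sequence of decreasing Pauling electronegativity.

K is in period 4, group 1; Br is in period 4, group 17; In is in period 5, group 13; Sn is in period 5, group 14.
Atoms toward the upper right of the periodic table pull bonding electrons most strongly.
Here both period and group differ, so the two effects have to be weighed against each other.
In > K: period and group pull opposite ways; the across-period shift dominates (1.78 vs 0.82).
Sn > In: Sn lies to the right of In in period 5, so the across-period effect alone puts Sn higher.
Br > Sn: both effects reinforce here, so Br is clearly the higher of the two.
Tabulated electronegativity (Pauling): K 0.82, Br 2.96, In 1.78, Sn 1.96.
So from highest to lowest: Br > Sn > In > K.

Br > Sn > In > K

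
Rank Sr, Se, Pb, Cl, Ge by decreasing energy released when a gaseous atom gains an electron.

Cl is in period 3, group 17; Ge is in period 4, group 14; Se is in period 4, group 16; Sr is in period 5, group 2; Pb is in period 6, group 14.
Adding an electron releases more energy for atoms nearer the top right (short of the noble gases).
Here both period and group differ, so the two effects have to be weighed against each other.
Pb > Sr: period and group pull opposite ways; the across-period shift dominates (35 vs 5 kJ/mol).
Ge > Pb: they share group 14; the group trend gives Ge the larger value.
Se > Ge: both are in period 4; the period trend gives Se the larger value.
Cl > Se: both effects reinforce here, so Cl is clearly the higher of the two.
Approximate values (kJ/mol): Cl 349, Ge 119, Se 195, Sr 5, Pb 35.
So from highest to lowest: Cl > Se > Ge > Pb > Sr.

Cl > Se > Ge > Pb > Sr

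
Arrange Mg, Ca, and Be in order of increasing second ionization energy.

Consider each +1 ion: Mg⁺ still has 1 valence electron; Ca⁺ still has 1 valence electron; Be⁺ still has 1 valence electron.
All are still removing valence electrons, so compare the +1 ions as you would atoms: IE_2 generally rises across a period (higher Z_eff) and falls down a group (larger shell), subject to the usual subshell exceptions.
Valence configurations: Mg⁺ [Ne]3s¹, Ca⁺ [Ar]4s¹, Be⁺ [He]2s¹.
Tabulated IE_2 (kJ/mol): Mg 1451, Ca 1145, Be 1757.
Hence IE_2: Ca < Mg < Be.

Ca, Mg, Be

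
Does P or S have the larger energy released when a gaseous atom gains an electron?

P is in period 3, group 15; S is in period 3, group 16.
Electron affinity generally becomes more exothermic across a period toward the halogens and less exothermic down a group.
All lie in period 3, so electron affinity increases left to right.
So S has the larger energy released when a gaseous atom gains an electron (S > P).

S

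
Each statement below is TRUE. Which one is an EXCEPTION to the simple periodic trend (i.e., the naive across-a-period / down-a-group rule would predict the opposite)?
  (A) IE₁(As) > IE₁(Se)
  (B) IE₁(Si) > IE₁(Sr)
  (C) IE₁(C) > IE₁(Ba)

The general trend: first ionization energy increases across a period and decreases down a group.
(A) As (period 4, group 15) vs Se (period 4, group 16): the stated order contradicts the simple trend.
(B) Si (period 3, group 14) vs Sr (period 5, group 2): the stated order agrees with the simple trend.
(C) C (period 2, group 14) vs Ba (period 6, group 2): the stated order agrees with the simple trend.
The exception is (A): Se (4p⁴) ionizes more easily than half-filled As (4p³).

(A)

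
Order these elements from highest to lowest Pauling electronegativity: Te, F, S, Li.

Electronegativity increases across a period and decreases down a group, tracking effective nuclear charge and atomic size.
Here both period and group differ, so the two effects have to be weighed against each other.
Te > Li: the two effects oppose for this pair; the across-period effect wins (2.10 vs 0.98).
S > Te: they share group 16; the group trend gives S the larger value.
F > S: both effects reinforce here, so F is clearly the higher of the two.
Approximate values (Pauling): Li 0.98, F 3.98, S 2.58, Te 2.10.
So from highest to lowest: F > S > Te > Li.

F > S > Te > Li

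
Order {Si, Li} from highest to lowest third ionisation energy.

Li, Si

IE_3 is the cost of taking one more electron from the +2 cation: Si²⁺ still has 2 valence electrons; Li²⁺ is already 1 electron into the core.
Core electrons are held far more tightly than valence electrons, so Li tops the IE_3 order.
The numbers (kJ/mol): Si 3232, Li 11815.
Putting it together, IE_3: Si < Li.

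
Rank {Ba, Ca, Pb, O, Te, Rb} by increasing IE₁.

Rb < Ba < Ca < Pb < Te < O

O is in period 2, group 16; Ca is in period 4, group 2; Rb is in period 5, group 1; Te is in period 5, group 16; Ba is in period 6, group 2; Pb is in period 6, group 14.
Across a period the outer electron is held more tightly (higher IE₁); down a group it sits in a higher shell, more shielded, and comes off more easily.
Here both period and group differ, so the two effects have to be weighed against each other.
Ba > Rb: period and group pull opposite ways; the across-period shift dominates (503 vs 403 kJ/mol).
Ca > Ba: they share group 2; the group trend gives Ca the larger value.
Pb > Ca: the two effects oppose for this pair; the across-period effect wins (716 vs 590 kJ/mol).
Te > Pb: relative to Pb, both the across-period and down-group shifts push Te's first ionization energy up.
O > Te: O sits above Te in group 16, so the down-group effect alone puts O higher.
For reference (kJ/mol): O 1314, Ca 590, Rb 403, Te 869, Ba 503, Pb 716.
So from lowest to highest: Rb < Ba < Ca < Pb < Te < O.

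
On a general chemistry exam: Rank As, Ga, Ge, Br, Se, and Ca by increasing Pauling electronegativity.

Ca < Ga < Ge < As < Se < Br

Ca is in period 4, group 2; Ga is in period 4, group 13; Ge is in period 4, group 14; As is in period 4, group 15; Se is in period 4, group 16; Br is in period 4, group 17.
Electronegativity increases across a period and decreases down a group, tracking effective nuclear charge and atomic size.
All lie in period 4, so electronegativity increases left to right.
So from lowest to highest: Ca < Ga < Ge < As < Se < Br.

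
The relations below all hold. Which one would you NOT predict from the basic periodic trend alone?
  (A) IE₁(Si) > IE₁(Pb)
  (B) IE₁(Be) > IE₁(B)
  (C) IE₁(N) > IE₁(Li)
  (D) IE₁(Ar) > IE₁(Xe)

(B)

The general trend: first ionisation energy increases across a period and decreases down a group.
(A) Si (period 3, group 14) vs Pb (period 6, group 14): the stated order agrees with the simple trend.
(B) Be (period 2, group 2) vs B (period 2, group 13): the stated order contradicts the simple trend.
(C) N (period 2, group 15) vs Li (period 2, group 1): the stated order agrees with the simple trend.
(D) Ar (period 3, group 18) vs Xe (period 5, group 18): the stated order agrees with the simple trend.
The exception is (B): removing B's lone 2p electron is easier than breaking Be's filled 2s².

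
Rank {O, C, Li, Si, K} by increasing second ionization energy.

The second ionization energy removes an electron from the +1 ion. For each element: O⁺ still has 5 valence electrons; C⁺ still has 3 valence electrons; Li⁺ is the bare [He] core; Si⁺ still has 3 valence electrons; K⁺ is the bare [Ar] core.
Usually core removal costs more than valence removal, but here the competition is close: a tightly held n=2 valence electron can cost more to remove than an n=3 core electron, so the actual values have to decide it.
Valence configurations: O⁺ [He]2s²2p³, C⁺ [He]2s²2p¹, Si⁺ [Ne]3s²3p¹.
Tabulated IE_2 (kJ/mol): O 3388, C 2353, Li 7298, Si 1577, K 3052.
Putting it together, IE_2: Si < C < K < O < Li.

Si < C < K < O < Li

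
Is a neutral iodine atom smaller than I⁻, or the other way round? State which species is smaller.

I

Forming I⁻ adds 1 electron to I. More electron–electron repulsion in the same shell, with unchanged nuclear charge, lets the cloud expand.
An anion is larger than its parent atom: I⁻ > I.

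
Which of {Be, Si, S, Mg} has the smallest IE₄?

Consider each +3 ion: Be³⁺ is already 1 electron into the core; Si³⁺ still has 1 valence electron; S³⁺ still has 3 valence electrons; Mg³⁺ is already 1 electron into the core.
Breaking into a closed-shell core is much more expensive than removing a leftover valence electron — Mg and Be have the largest IE_4 here.
Valence configurations: Si³⁺ [Ne]3s¹, S³⁺ [Ne]3s²3p¹.
Tabulated IE_4 (kJ/mol): Be 21007, Si 4356, S 4556, Mg 10543.
So the fourth ionization energies run Si < S < Mg < Be.

Si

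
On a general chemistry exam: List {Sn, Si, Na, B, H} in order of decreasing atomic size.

H is in period 1, group 1; B is in period 2, group 13; Na is in period 3, group 1; Si is in period 3, group 14; Sn is in period 5, group 14.
Moving right in a period, electrons are added to the same shell under a stronger nuclear pull, so atoms get smaller; moving down, a new shell is opened and atoms get larger.
Neither a single period nor a single group — weigh both effects.
B > H: the two effects oppose for this pair; the down-group effect wins (85 vs 32 pm).
Si > B: the two effects oppose for this pair; the down-group effect wins (116 vs 85 pm).
Sn > Si: they share group 14; the group trend gives Sn the larger value.
Na > Sn: period and group pull opposite ways; the across-period shift dominates (155 vs 140 pm).
For reference (pm): H 32, B 85, Na 155, Si 116, Sn 140.
So from largest to smallest: Na > Sn > Si > B > H.

Na > Sn > Si > B > H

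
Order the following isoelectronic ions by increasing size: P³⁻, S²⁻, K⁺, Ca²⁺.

All of these have 18 electrons, so size is governed by nuclear charge alone: the more protons, the stronger the pull on the same electron cloud, and the smaller the ion.
Nuclear charges: Ca²⁺ (Z=20), K⁺ (Z=19), S²⁻ (Z=16), P³⁻ (Z=15).
Smallest to largest: Ca²⁺ < K⁺ < S²⁻ < P³⁻.

Ca²⁺ < K⁺ < S²⁻ < P³⁻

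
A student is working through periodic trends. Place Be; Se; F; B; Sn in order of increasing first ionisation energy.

Be is in period 2, group 2; B is in period 2, group 13; F is in period 2, group 17; Se is in period 4, group 16; Sn is in period 5, group 14.
IE₁ increases left→right with effective nuclear charge and decreases top→bottom as the valence shell moves farther out.
These span different periods and groups, so the two trends combine.
B > Sn: period and group pull opposite ways; the down-group shift dominates (801 vs 709 kJ/mol).
Be > B: this pair runs against the simple trend — see the exception note.
Se > Be: period and group pull opposite ways; the across-period shift dominates (941 vs 900 kJ/mol).
F > Se: both effects reinforce here, so F is clearly the higher of the two.
Note the exception: Be has a higher first ionization energy than B, contrary to the simple trend — removing B's lone 2p electron is easier than breaking Be's filled 2s².
Approximate values (kJ/mol): Be 900, B 801, F 1681, Se 941, Sn 709.
So from lowest to highest: Sn < B < Be < Se < F.

Sn, B, Be, Se, F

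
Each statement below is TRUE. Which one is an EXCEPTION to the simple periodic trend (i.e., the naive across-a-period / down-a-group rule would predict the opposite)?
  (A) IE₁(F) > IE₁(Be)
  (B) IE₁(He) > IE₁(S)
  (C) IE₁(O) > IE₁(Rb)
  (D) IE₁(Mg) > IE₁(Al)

(D)

The general trend: IE₁ increases across a period and decreases down a group.
(A) F (period 2, group 17) vs Be (period 2, group 2): the stated order agrees with the simple trend.
(B) He (period 1, group 18) vs S (period 3, group 16): the stated order agrees with the simple trend.
(C) O (period 2, group 16) vs Rb (period 5, group 1): the stated order agrees with the simple trend.
(D) Mg (period 3, group 2) vs Al (period 3, group 13): the stated order contradicts the simple trend.
The exception is (D): Al's single 3p electron is easier to remove than one from Mg's filled 3s².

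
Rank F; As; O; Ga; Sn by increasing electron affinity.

Ga, As, Sn, O, F

O is in period 2, group 16; F is in period 2, group 17; Ga is in period 4, group 13; As is in period 4, group 15; Sn is in period 5, group 14.
Electron affinity generally becomes more exothermic across a period toward the halogens and less exothermic down a group.
Neither a single period nor a single group — weigh both effects.
As > Ga: both are in period 4; the period trend gives As the larger value.
Sn > As: this pair runs against the simple trend — see the exception note.
O > Sn: relative to Sn, both the across-period and down-group shifts push O's electron affinity up.
F > O: both are in period 2; the period trend gives F the larger value.
Note the exception: Sn has a higher electron affinity than As, contrary to the simple trend — adding an electron to As's half-filled np³ subshell costs electron-pairing energy.
For reference (kJ/mol): O 141, F 328, Ga 29, As 78, Sn 107.
So from lowest to highest: Ga < As < Sn < O < F.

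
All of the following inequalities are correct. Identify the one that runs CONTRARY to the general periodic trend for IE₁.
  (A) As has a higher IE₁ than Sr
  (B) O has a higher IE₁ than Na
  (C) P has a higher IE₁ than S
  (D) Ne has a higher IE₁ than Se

The general trend: IE₁ increases across a period and decreases down a group.
(A) As (period 4, group 15) vs Sr (period 5, group 2): the stated order agrees with the simple trend.
(B) O (period 2, group 16) vs Na (period 3, group 1): the stated order agrees with the simple trend.
(C) P (period 3, group 15) vs S (period 3, group 16): the stated order contradicts the simple trend.
(D) Ne (period 2, group 18) vs Se (period 4, group 16): the stated order agrees with the simple trend.
The exception is (C): S (3p⁴) ionizes more easily than half-filled P (3p³) because the paired 3p electron in S is pushed out by e⁻–e⁻ repulsion.

(C)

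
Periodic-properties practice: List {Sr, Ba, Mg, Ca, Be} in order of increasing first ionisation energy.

Be is in period 2, group 2; Mg is in period 3, group 2; Ca is in period 4, group 2; Sr is in period 5, group 2; Ba is in period 6, group 2.
First ionization energy rises across a period (greater Z_eff holds electrons more tightly) and falls down a group (valence electrons are farther from the nucleus).
All are in group 2, so first ionization energy increases up the group.
So from lowest to highest: Ba < Sr < Ca < Mg < Be.

Ba, Sr, Ca, Mg, Be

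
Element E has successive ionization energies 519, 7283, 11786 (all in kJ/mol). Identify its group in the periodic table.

Group 1

Look for the largest jump between consecutive ionization energies: IE2/IE1 ≈ 14.0, far larger than any earlier ratio.
That jump marks the point where a core electron is being removed. So the atom has 1 valence electron.
A main-group element with 1 valence electron is in group 1.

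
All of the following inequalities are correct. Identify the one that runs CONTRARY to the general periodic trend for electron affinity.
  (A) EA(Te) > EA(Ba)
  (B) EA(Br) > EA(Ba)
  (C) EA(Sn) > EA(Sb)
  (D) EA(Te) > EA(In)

The general trend: electron affinity increases across a period and decreases down a group.
(A) Te (period 5, group 16) vs Ba (period 6, group 2): the stated order agrees with the simple trend.
(B) Br (period 4, group 17) vs Ba (period 6, group 2): the stated order agrees with the simple trend.
(C) Sn (period 5, group 14) vs Sb (period 5, group 15): the stated order contradicts the simple trend.
(D) Te (period 5, group 16) vs In (period 5, group 13): the stated order agrees with the simple trend.
The exception is (C): adding an electron to Sb's half-filled 5p³ is unfavourable, so Sn has the more exothermic EA.

(C)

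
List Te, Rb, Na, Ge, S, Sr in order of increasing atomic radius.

S < Ge < Te < Na < Sr < Rb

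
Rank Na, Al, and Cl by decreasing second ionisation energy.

Na, Cl, Al

Consider each +1 ion: Na⁺ is the bare [Ne] core; Al⁺ still has 2 valence electrons; Cl⁺ still has 6 valence electrons.
Breaking into a closed-shell core is much more expensive than removing a leftover valence electron — Na has the largest IE_2 here.
Valence configurations: Al⁺ [Ne]3s², Cl⁺ [Ne]3s²3p⁴.
Tabulated IE_2 (kJ/mol): Na 4562, Al 1817, Cl 2298.
Overall IE_2 order: Al < Cl < Na.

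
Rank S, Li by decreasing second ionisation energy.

IE_2 is the cost of taking one more electron from the +1 cation: S⁺ still has 5 valence electrons; Li⁺ is the bare [He] core.
Breaking into a closed-shell core is much more expensive than removing a leftover valence electron — Li has the largest IE_2 here.
Approximate IE_2 values (kJ/mol): S 2252, Li 7298.
Hence IE_2: S < Li.

Li, S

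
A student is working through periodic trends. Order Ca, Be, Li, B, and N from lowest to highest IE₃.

B < N < Ca < Li < Be

Consider each +2 ion: Ca²⁺ is the bare [Ar] core; Be²⁺ is the bare [He] core; Li²⁺ is already 1 electron into the core; B²⁺ still has 1 valence electron; N²⁺ still has 3 valence electrons.
Core electrons are held far more tightly than valence electrons, so Ca, Li and Be top the IE_3 order.
Valence configurations: B²⁺ [He]2s¹, N²⁺ [He]2s²2p¹.
Tabulated IE_3 (kJ/mol): Ca 4912, Be 14849, Li 11815, B 3660, N 4578.
Putting it together, IE_3: B < N < Ca < Li < Be.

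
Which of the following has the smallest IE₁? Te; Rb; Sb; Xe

Across a period the outer electron is held more tightly (higher IE₁); down a group it sits in a higher shell, more shielded, and comes off more easily.
All lie in period 5, so first ionization energy increases left to right.
The smallest IE₁ among these belongs to Rb.

Rb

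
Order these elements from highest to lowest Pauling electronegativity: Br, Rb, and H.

Br > H > Rb

H is in period 1, group 1; Br is in period 4, group 17; Rb is in period 5, group 1.
Electronegativity increases across a period and decreases down a group, tracking effective nuclear charge and atomic size.
These span different periods and groups, so the two trends combine.
H > Rb: they share group 1; the group trend gives H the larger value.
Br > H: period and group pull opposite ways; the across-period shift dominates (2.96 vs 2.20).
Approximate values (Pauling): H 2.20, Br 2.96, Rb 0.82.
So from highest to lowest: Br > H > Rb.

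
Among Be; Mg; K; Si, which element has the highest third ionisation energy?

Be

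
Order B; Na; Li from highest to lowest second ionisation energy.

Li > Na > B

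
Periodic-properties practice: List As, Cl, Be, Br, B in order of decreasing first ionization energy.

Be is in period 2, group 2; B is in period 2, group 13; Cl is in period 3, group 17; As is in period 4, group 15; Br is in period 4, group 17.
Across a period the outer electron is held more tightly (higher IE₁); down a group it sits in a higher shell, more shielded, and comes off more easily.
Neither a single period nor a single group — weigh both effects.
Be > B: this pair runs against the simple trend — see the exception note.
As > Be: period and group pull opposite ways; the across-period shift dominates (947 vs 900 kJ/mol).
Br > As: Br lies to the right of As in period 4, so the across-period effect alone puts Br higher.
Cl > Br: Cl sits above Br in group 17, so the down-group effect alone puts Cl higher.
Note the exception: Be has a higher first ionization energy than B, contrary to the simple trend — removing B's lone 2p electron is easier than breaking Be's filled 2s².
Tabulated first ionization energy (kJ/mol): Be 900, B 801, Cl 1251, As 947, Br 1140.
So from highest to lowest: Cl > Br > As > Be > B.

Cl, Br, As, Be, B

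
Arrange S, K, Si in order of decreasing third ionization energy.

K > S > Si

Consider each +2 ion: S²⁺ still has 4 valence electrons; K²⁺ is already 1 electron into the core; Si²⁺ still has 2 valence electrons.
Pulling an electron out of a noble-gas core costs far more than removing a remaining valence electron, so K sits at the high end of IE_3.
Valence configurations: S²⁺ [Ne]3s²3p², Si²⁺ [Ne]3s².
Approximate IE_3 values (kJ/mol): S 3357, K 4420, Si 3232.
So the third ionization energies run Si < S < K.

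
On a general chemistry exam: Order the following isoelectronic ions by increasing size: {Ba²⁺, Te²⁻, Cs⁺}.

Ba²⁺ < Cs⁺ < Te²⁻

All of these have 54 electrons, so size is governed by nuclear charge alone: the more protons, the stronger the pull on the same electron cloud, and the smaller the ion.
Nuclear charges: Ba²⁺ (Z=56), Cs⁺ (Z=55), Te²⁻ (Z=52).
Smallest to largest: Ba²⁺ < Cs⁺ < Te²⁻.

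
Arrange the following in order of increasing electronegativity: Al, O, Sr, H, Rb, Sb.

Rb, Sr, Al, Sb, H, O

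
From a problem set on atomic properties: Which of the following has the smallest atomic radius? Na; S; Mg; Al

S

Na is in period 3, group 1; Mg is in period 3, group 2; Al is in period 3, group 13; S is in period 3, group 16.
Across a period the added protons contract the valence shell; down a group each new principal shell makes the atom larger.
All lie in period 3, so atomic radius increases right to left.
The smallest atomic radius among these belongs to S.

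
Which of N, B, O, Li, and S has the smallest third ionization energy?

Consider each +2 ion: N²⁺ still has 3 valence electrons; B²⁺ still has 1 valence electron; O²⁺ still has 4 valence electrons; Li²⁺ is already 1 electron into the core; S²⁺ still has 4 valence electrons.
Core electrons are held far more tightly than valence electrons, so Li tops the IE_3 order.
Valence configurations: N²⁺ [He]2s²2p¹, B²⁺ [He]2s¹, O²⁺ [He]2s²2p², S²⁺ [Ne]3s²3p².
Approximate IE_3 values (kJ/mol): N 4578, B 3660, O 5300, Li 11815, S 3357.
So the third ionization energies run S < B < N < O < Li.

S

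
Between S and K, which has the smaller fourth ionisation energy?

S

After 3 electrons have been removed, what remains? S³⁺ still has 3 valence electrons; K³⁺ is already 2 electrons into the core.
Breaking into a closed-shell core is much more expensive than removing a leftover valence electron — K has the largest IE_4 here.
Tabulated IE_4 (kJ/mol): S 4556, K 5877.
Hence IE_4: S < K.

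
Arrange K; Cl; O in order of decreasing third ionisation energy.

The third ionization energy removes an electron from the +2 ion. For each element: K²⁺ is already 1 electron into the core; Cl²⁺ still has 5 valence electrons; O²⁺ still has 4 valence electrons.
Usually core removal costs more than valence removal, but here the competition is close: a tightly held n=2 valence electron can cost more to remove than an n=3 core electron, so the actual values have to decide it.
Valence configurations: Cl²⁺ [Ne]3s²3p³, O²⁺ [He]2s²2p².
Approximate IE_3 values (kJ/mol): K 4420, Cl 3822, O 5300.
Overall IE_3 order: Cl < K < O.

O > K > Cl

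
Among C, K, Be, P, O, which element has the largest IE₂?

O

IE_2 is the cost of taking one more electron from the +1 cation: C⁺ still has 3 valence electrons; K⁺ is the bare [Ar] core; Be⁺ still has 1 valence electron; P⁺ still has 4 valence electrons; O⁺ still has 5 valence electrons.
Usually core removal costs more than valence removal, but here the competition is close: a tightly held n=2 valence electron can cost more to remove than an n=3 core electron, so the actual values have to decide it.
Valence configurations: C⁺ [He]2s²2p¹, Be⁺ [He]2s¹, P⁺ [Ne]3s²3p², O⁺ [He]2s²2p³.
Tabulated IE_2 (kJ/mol): C 2353, K 3052, Be 1757, P 1907, O 3388.
Overall IE_2 order: Be < P < C < K < O.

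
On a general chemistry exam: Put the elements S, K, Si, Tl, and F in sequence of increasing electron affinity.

Tl < K < Si < S < F

F is in period 2, group 17; Si is in period 3, group 14; S is in period 3, group 16; K is in period 4, group 1; Tl is in period 6, group 13.
EA tends to increase across a period and decrease down a group, though the pattern is less regular than for IE or radius.
Neither a single period nor a single group — weigh both effects.
K > Tl: the two effects oppose for this pair; the down-group effect wins (48 vs 19 kJ/mol).
Si > K: relative to K, both the across-period and down-group shifts push Si's electron affinity up.
S > Si: both are in period 3; the period trend gives S the larger value.
F > S: both effects reinforce here, so F is clearly the higher of the two.
Tabulated electron affinity (kJ/mol): F 328, Si 134, S 200, K 48, Tl 19.
So from lowest to highest: Tl < K < Si < S < F.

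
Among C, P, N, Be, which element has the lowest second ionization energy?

The second ionization energy removes an electron from the +1 ion. For each element: C⁺ still has 3 valence electrons; P⁺ still has 4 valence electrons; N⁺ still has 4 valence electrons; Be⁺ still has 1 valence electron.
All are still removing valence electrons, so compare the +1 ions as you would atoms: IE_2 generally rises across a period (higher Z_eff) and falls down a group (larger shell), subject to the usual subshell exceptions.
Valence configurations: C⁺ [He]2s²2p¹, P⁺ [Ne]3s²3p², N⁺ [He]2s²2p², Be⁺ [He]2s¹.
The numbers (kJ/mol): C 2353, P 1907, N 2856, Be 1757.
Overall IE_2 order: Be < P < C < N.

Be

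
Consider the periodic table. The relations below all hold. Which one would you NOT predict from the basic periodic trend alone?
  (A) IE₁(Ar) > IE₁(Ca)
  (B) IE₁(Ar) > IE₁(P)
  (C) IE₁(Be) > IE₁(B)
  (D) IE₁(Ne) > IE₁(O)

(C)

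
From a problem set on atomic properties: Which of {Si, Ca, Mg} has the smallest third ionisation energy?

Si

Consider each +2 ion: Si²⁺ still has 2 valence electrons; Ca²⁺ is the bare [Ar] core; Mg²⁺ is the bare [Ne] core.
Breaking into a closed-shell core is much more expensive than removing a leftover valence electron — Ca and Mg have the largest IE_3 here.
Tabulated IE_3 (kJ/mol): Si 3232, Ca 4912, Mg 7733.
Hence IE_3: Si < Ca < Mg.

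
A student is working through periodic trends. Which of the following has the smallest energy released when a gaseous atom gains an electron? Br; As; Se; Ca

Ca is in period 4, group 2; As is in period 4, group 15; Se is in period 4, group 16; Br is in period 4, group 17.
Electron affinity generally becomes more exothermic across a period toward the halogens and less exothermic down a group.
All lie in period 4, so electron affinity increases left to right.
The smallest energy released when a gaseous atom gains an electron among these belongs to Ca.

Ca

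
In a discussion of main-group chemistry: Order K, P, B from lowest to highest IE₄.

After 3 electrons have been removed, what remains? K³⁺ is already 2 electrons into the core; P³⁺ still has 2 valence electrons; B³⁺ is the bare [He] core.
Breaking into a closed-shell core is much more expensive than removing a leftover valence electron — K and B have the largest IE_4 here.
The numbers (kJ/mol): K 5877, P 4964, B 25026.
Hence IE_4: P < K < B.

P, K, B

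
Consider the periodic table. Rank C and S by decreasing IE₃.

C > S

The third ionization energy removes an electron from the +2 ion. For each element: C²⁺ still has 2 valence electrons; S²⁺ still has 4 valence electrons.
All are still removing valence electrons, so compare the +2 ions as you would atoms: IE_3 generally rises across a period (higher Z_eff) and falls down a group (larger shell), subject to the usual subshell exceptions.
Valence configurations: C²⁺ [He]2s², S²⁺ [Ne]3s²3p².
Approximate IE_3 values (kJ/mol): C 4620, S 3357.
So the third ionization energies run S < C.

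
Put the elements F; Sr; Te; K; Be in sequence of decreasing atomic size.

K > Sr > Te > Be > F

Be is in period 2, group 2; F is in period 2, group 17; K is in period 4, group 1; Sr is in period 5, group 2; Te is in period 5, group 16.
Radius decreases left→right (rising Z_eff, same n) and increases top→bottom (higher n).
These span different periods and groups, so the two trends combine.
Be > F: Be lies to the left of F in period 2, so the across-period effect alone puts Be larger.
Te > Be: period and group pull opposite ways; the down-group shift dominates (136 vs 102 pm).
Sr > Te: Sr lies to the left of Te in period 5, so the across-period effect alone puts Sr larger.
K > Sr: period and group pull opposite ways; the across-period shift dominates (196 vs 185 pm).
For reference (pm): Be 102, F 64, K 196, Sr 185, Te 136.
So from largest to smallest: K > Sr > Te > Be > F.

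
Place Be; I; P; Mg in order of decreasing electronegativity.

I, P, Be, Mg

Be is in period 2, group 2; Mg is in period 3, group 2; P is in period 3, group 15; I is in period 5, group 17.
EN rises left→right (higher Z_eff, smaller atoms) and falls top→bottom (larger, more shielded atoms).
Neither a single period nor a single group — weigh both effects.
Be > Mg: Be sits above Mg in group 2, so the down-group effect alone puts Be higher.
P > Be: period and group pull opposite ways; the across-period shift dominates (2.19 vs 1.57).
I > P: period and group pull opposite ways; the across-period shift dominates (2.66 vs 2.19).
Tabulated electronegativity (Pauling): Be 1.57, Mg 1.31, P 2.19, I 2.66.
So from highest to lowest: I > P > Be > Mg.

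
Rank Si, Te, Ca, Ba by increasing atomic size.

Si is in period 3, group 14; Ca is in period 4, group 2; Te is in period 5, group 16; Ba is in period 6, group 2.
Moving right in a period, electrons are added to the same shell under a stronger nuclear pull, so atoms get smaller; moving down, a new shell is opened and atoms get larger.
These span different periods and groups, so the two trends combine.
Te > Si: the two effects oppose for this pair; the down-group effect wins (136 vs 116 pm).
Ca > Te: the two effects oppose for this pair; the across-period effect wins (171 vs 136 pm).
Ba > Ca: they share group 2; the group trend gives Ba the larger value.
Tabulated atomic radius (pm): Si 116, Ca 171, Te 136, Ba 196.
So from smallest to largest: Si < Te < Ca < Ba.

Si < Te < Ca < Ba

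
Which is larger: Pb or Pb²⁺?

Pb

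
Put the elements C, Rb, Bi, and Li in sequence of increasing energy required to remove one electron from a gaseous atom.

Across a period the outer electron is held more tightly (higher IE₁); down a group it sits in a higher shell, more shielded, and comes off more easily.
Neither a single period nor a single group — weigh both effects.
Li > Rb: Li sits above Rb in group 1, so the down-group effect alone puts Li higher.
Bi > Li: period and group pull opposite ways; the across-period shift dominates (703 vs 520 kJ/mol).
C > Bi: period and group pull opposite ways; the down-group shift dominates (1086 vs 703 kJ/mol).
Tabulated first ionization energy (kJ/mol): Li 520, C 1086, Rb 403, Bi 703.
So from lowest to highest: Rb < Li < Bi < C.

Rb < Li < Bi < C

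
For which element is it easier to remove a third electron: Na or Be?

IE_3 is the cost of taking one more electron from the +2 cation: Na²⁺ is already 1 electron into the core; Be²⁺ is the bare [He] core.
All of these are removing an electron from a noble-gas core or deeper; the smaller core (lower principal quantum number) is held far more tightly, and within a period the higher nuclear charge binds the same core more tightly.
Tabulated IE_3 (kJ/mol): Na 6910, Be 14849.
Hence IE_3: Na < Be.

Na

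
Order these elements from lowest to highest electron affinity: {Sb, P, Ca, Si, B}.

Ca < B < P < Sb < Si

B is in period 2, group 13; Si is in period 3, group 14; P is in period 3, group 15; Ca is in period 4, group 2; Sb is in period 5, group 15.
Electron affinity generally becomes more exothermic across a period toward the halogens and less exothermic down a group.
These span different periods and groups, so the two trends combine.
B > Ca: both effects reinforce here, so B is clearly the higher of the two.
P > B: period and group pull opposite ways; the across-period shift dominates (72 vs 27 kJ/mol).
Sb > P: this pair runs against the simple trend — see the exception note.
Si > Sb: the two effects oppose for this pair; the down-group effect wins (134 vs 103 kJ/mol).
Note the exception: Sb has a higher electron affinity than P, contrary to the simple trend — both are half-filled np³, but the pairing/repulsion penalty for the added electron shrinks as the p orbitals become larger and more diffuse down the group, and for Sb that outweighs the weaker nuclear attraction.
Note the exception: Si has a higher electron affinity than P, contrary to the simple trend — adding an electron to P's half-filled 3p³ is unfavourable, so Si (3p²) has the more exothermic EA.
Tabulated electron affinity (kJ/mol): B 27, Si 134, P 72, Ca 2, Sb 103.
So from lowest to highest: Ca < B < P < Sb < Si.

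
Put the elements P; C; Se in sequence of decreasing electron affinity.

Adding an electron releases more energy for atoms nearer the top right (short of the noble gases).
These sit on a diagonal, where the across-period and down-group effects partly cancel.
C > P: period and group pull opposite ways; the down-group shift dominates (122 vs 72 kJ/mol).
Se > C: the two effects oppose for this pair; the across-period effect wins (195 vs 122 kJ/mol).
Approximate values (kJ/mol): C 122, P 72, Se 195.
So from highest to lowest: Se > C > P.

Se > C > P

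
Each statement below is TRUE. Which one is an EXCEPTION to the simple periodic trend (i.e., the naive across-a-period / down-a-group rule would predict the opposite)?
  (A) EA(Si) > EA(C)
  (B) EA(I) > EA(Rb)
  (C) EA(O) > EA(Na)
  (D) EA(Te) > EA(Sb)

(A)

The general trend: electron affinity increases across a period and decreases down a group.
(A) Si (period 3, group 14) vs C (period 2, group 14): the stated order contradicts the simple trend.
(B) I (period 5, group 17) vs Rb (period 5, group 1): the stated order agrees with the simple trend.
(C) O (period 2, group 16) vs Na (period 3, group 1): the stated order agrees with the simple trend.
(D) Te (period 5, group 16) vs Sb (period 5, group 15): the stated order agrees with the simple trend.
The exception is (A): Si's larger, more diffuse 3p orbitals accept an added electron slightly more readily than C's compact 2p.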